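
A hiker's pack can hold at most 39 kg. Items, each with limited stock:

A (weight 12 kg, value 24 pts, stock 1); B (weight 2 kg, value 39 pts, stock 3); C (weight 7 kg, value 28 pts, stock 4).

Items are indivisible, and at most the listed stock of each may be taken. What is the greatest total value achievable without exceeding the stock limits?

229 pts

Top feasible selections:
- 3×B + 4×C: weight 34, value 229
- 1×A + 3×B + 3×C: weight 39, value 225
- 3×B + 3×C: weight 27, value 201
Best: 229 pts.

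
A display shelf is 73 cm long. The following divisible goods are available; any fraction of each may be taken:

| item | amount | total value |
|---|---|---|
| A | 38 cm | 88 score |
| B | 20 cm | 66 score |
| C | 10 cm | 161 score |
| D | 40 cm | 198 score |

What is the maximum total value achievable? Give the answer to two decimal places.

431.95

Take in order of value per unit:
- C (161/10 per unit): all 10 → value 161, running total 161.00
- D (198/40 per unit): all 40 → value 198, running total 359.00
- B (66/20 per unit): all 20 → value 66, running total 425.00
- A (88/38 per unit): 3 of 38 → value 3×88/38 = 6.9474, running total 431.95
Total 431.95.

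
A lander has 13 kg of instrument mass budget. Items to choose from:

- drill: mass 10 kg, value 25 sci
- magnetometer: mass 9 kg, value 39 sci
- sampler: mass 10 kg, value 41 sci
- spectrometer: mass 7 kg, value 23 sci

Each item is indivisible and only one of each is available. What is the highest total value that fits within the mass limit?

41 sci

This is a 0/1 knapsack; check combinations near the capacity.
- sampler: mass 10, value 41
- magnetometer: mass 9, value 39
- drill: mass 10, value 25
- spectrometer: mass 7, value 23
Best: 41 sci.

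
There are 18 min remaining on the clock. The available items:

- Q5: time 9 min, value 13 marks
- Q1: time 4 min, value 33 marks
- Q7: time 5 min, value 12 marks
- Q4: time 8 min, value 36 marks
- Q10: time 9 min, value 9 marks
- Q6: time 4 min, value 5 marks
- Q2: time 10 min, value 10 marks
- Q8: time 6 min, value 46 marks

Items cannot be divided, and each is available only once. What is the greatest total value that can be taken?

Check high-value combinations within 18 min:
- Q1+Q4+Q8: time 4+8+6=18, value 33+36+46=115
- Q1+Q7+Q8: time 4+5+6=15, value 33+12+46=91
- Q4+Q6+Q8: time 8+4+6=18, value 36+5+46=87
- Q1+Q6+Q8: time 4+4+6=14, value 33+5+46=84
Best: 115 marks.

115 marks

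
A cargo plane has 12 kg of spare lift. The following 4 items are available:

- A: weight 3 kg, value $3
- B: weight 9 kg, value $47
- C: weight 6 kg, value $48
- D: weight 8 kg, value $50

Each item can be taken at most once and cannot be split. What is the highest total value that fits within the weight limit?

Check high-value combinations within 12 kg:
- A+D: weight 3+8=11, value 3+50=53
- A+C: weight 3+6=9, value 3+48=51
- D: weight 8, value 50
Best: $53.

$53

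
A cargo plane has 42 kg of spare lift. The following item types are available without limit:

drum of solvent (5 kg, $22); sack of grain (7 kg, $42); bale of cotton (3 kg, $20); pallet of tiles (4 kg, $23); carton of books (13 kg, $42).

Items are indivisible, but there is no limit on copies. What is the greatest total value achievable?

Best value-per-unit is bale of cotton at 20/3, and filling with it alone uses weight 14×3=42. No mix of the others beats 14×20 = 280.

$280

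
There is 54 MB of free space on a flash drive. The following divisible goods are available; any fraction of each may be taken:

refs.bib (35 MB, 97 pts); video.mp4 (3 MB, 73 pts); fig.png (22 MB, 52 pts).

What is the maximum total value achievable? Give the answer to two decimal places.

Take in order of value per unit:
- video.mp4 (73/3 per unit): all 3 → value 73, running total 73.00
- refs.bib (97/35 per unit): all 35 → value 97, running total 170.00
- fig.png (52/22 per unit): 16 of 22 → value 16×52/22 = 37.8182, running total 207.82
Total 207.82.

207.82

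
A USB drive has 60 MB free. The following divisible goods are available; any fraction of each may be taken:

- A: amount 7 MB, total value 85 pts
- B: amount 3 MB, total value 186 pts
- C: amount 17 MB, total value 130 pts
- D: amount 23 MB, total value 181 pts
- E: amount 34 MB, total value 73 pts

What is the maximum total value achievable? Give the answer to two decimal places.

Take in order of value per unit:
- B (186/3 per unit): all 3 → value 186, running total 186.00
- A (85/7 per unit): all 7 → value 85, running total 271.00
- D (181/23 per unit): all 23 → value 181, running total 452.00
- C (130/17 per unit): all 17 → value 130, running total 582.00
- E (73/34 per unit): 10 of 34 → value 10×73/34 = 21.4706, running total 603.47
Total 603.47.

603.47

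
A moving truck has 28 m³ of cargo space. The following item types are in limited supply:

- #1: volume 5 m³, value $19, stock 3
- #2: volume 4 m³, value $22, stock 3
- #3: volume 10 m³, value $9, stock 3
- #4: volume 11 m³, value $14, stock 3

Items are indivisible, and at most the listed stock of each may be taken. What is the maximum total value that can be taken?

$123

Top feasible selections:
- 3×#1 + 3×#2: volume 27, value 123
- 2×#1 + 3×#2: volume 22, value 104
Best: $123.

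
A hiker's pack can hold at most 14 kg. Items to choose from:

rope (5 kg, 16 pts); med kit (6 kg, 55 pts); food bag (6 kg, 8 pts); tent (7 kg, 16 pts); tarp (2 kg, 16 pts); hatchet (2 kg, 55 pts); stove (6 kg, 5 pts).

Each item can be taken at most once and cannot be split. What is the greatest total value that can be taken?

126 pts

Check high-value combinations within 14 kg:
- med kit+tarp+hatchet: weight 6+2+2=10, value 55+16+55=126
- rope+med kit+hatchet: weight 5+6+2=13, value 16+55+55=126
- med kit+food bag+hatchet: weight 6+6+2=14, value 55+8+55=118
- med kit+hatchet+stove: weight 6+2+6=14, value 55+55+5=115
- med kit+hatchet: weight 6+2=8, value 55+55=110
Best: 126 pts.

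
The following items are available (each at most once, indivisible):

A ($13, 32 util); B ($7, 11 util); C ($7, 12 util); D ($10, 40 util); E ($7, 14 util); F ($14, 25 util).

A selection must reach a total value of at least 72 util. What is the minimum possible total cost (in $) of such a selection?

Subsets with value ≥ 72, sorted by total cost:
- A+D: cost 23, value 72
- A+D+E: cost 30, value 86
- A+C+D: cost 30, value 84
- A+B+D: cost 30, value 83
Minimum cost: 23 $.

23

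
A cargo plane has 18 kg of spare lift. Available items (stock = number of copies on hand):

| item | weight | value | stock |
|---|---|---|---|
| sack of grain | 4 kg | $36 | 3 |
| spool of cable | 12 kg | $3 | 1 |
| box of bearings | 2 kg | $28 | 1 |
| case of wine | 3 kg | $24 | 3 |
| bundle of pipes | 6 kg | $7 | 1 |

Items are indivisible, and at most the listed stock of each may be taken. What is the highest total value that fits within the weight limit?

Best selections within weight 18 and stock limits:
- 3×sack of grain + 1×box of bearings + 1×case of wine: weight 17, value 160
- 3×sack of grain + 2×case of wine: weight 18, value 156
- 2×sack of grain + 1×box of bearings + 2×case of wine: weight 16, value 148
Best: $160.

$160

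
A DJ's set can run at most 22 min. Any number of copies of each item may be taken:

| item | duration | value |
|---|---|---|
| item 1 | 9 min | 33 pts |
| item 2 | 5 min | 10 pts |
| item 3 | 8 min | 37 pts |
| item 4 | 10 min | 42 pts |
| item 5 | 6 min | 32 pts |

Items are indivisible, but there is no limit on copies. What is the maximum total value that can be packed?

106 pts

Best value-per-unit is item 5 at 32/6; filling with it alone gives 3×32 = 96.
Optimal mix: 2×item 3 + 1×item 5 → duration 22, value 106.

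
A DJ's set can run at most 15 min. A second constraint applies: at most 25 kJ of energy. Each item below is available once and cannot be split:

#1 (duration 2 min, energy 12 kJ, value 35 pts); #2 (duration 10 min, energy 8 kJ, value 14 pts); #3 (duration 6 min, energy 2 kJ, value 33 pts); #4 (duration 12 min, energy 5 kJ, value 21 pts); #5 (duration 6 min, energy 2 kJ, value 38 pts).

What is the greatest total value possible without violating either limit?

106 pts

Feasible sets respecting both limits:
- #1+#3+#5: duration 14, energy 16, value 106
- #1+#5: duration 8, energy 14, value 73
- #3+#5: duration 12, energy 4, value 71
- #1+#3: duration 8, energy 14, value 68
Best: 106 pts.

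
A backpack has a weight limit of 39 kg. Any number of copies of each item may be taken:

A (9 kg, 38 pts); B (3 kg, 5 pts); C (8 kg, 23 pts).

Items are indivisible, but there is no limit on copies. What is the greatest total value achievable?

157 pts

Best value-per-unit is A at 38/9; filling with it alone gives 4×38 = 152.
Optimal mix: 4×A + 1×B → weight 39, value 157.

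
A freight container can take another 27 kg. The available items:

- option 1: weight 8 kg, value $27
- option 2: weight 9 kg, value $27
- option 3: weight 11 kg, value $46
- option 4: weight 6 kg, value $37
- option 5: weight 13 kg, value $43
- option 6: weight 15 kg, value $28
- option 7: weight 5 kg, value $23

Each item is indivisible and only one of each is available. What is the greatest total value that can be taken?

$110

Check high-value combinations within 27 kg:
- option 1+option 3+option 4: weight 8+11+6=25, value 27+46+37=110
- option 2+option 3+option 4: weight 9+11+6=26, value 27+46+37=110
- option 1+option 4+option 5: weight 8+6+13=27, value 27+37+43=107
- option 3+option 4+option 7: weight 11+6+5=22, value 46+37+23=106
- option 4+option 5+option 7: weight 6+13+5=24, value 37+43+23=103
Best: $110.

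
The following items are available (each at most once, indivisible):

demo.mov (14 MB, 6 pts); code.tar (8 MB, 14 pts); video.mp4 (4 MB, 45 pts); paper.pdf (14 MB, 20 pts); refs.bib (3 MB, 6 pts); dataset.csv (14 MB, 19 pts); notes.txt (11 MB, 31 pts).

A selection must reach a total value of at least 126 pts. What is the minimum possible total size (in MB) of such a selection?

Subsets with value ≥ 126, sorted by total size:
- code.tar+video.mp4+paper.pdf+dataset.csv+notes.txt: size 51, value 129
- code.tar+video.mp4+paper.pdf+refs.bib+dataset.csv+notes.txt: size 54, value 135
Minimum size: 51 MB.

51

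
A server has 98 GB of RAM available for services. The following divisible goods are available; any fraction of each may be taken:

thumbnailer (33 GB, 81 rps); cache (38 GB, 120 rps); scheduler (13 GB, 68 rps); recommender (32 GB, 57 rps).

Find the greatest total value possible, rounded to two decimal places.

293.94

Take in order of value per unit:
- scheduler (68/13 per unit): all 13 → value 68, running total 68.00
- cache (120/38 per unit): all 38 → value 120, running total 188.00
- thumbnailer (81/33 per unit): all 33 → value 81, running total 269.00
- recommender (57/32 per unit): 14 of 32 → value 14×57/32 = 24.9375, running total 293.94
Total 293.94.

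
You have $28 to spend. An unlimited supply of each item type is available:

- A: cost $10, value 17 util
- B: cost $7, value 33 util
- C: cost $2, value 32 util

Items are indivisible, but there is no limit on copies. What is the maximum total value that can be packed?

448 util

Best value-per-unit is C at 32/2, and filling with it alone uses cost 14×2=28. No mix of the others beats 14×32 = 448.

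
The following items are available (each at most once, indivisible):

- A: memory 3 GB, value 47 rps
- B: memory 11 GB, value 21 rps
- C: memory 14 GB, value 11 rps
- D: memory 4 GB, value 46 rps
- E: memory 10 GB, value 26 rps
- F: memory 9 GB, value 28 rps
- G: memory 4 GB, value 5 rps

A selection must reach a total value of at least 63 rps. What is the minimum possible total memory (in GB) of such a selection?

Subsets with value ≥ 63, sorted by total memory:
- A+D: memory 7, value 93
- A+D+G: memory 11, value 98
Minimum memory: 7 GB.

7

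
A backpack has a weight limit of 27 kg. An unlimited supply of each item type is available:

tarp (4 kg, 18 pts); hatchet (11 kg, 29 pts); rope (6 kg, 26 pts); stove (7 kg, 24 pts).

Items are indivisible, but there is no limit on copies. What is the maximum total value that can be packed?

Best value-per-unit is tarp at 18/4; filling with it alone gives 6×18 = 108.
Optimal mix: 5×tarp + 1×rope → weight 26, value 116.

116 pts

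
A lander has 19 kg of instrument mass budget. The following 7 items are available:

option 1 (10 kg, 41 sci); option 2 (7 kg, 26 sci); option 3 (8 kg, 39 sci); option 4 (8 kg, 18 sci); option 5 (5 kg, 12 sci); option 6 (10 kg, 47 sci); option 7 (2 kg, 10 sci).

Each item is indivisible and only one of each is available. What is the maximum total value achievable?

Check high-value combinations within 19 kg:
- option 3+option 6: mass 8+10=18, value 39+47=86
- option 2+option 6+option 7: mass 7+10+2=19, value 26+47+10=83
- option 1+option 3: mass 10+8=18, value 41+39=80
Best: 86 sci.

86 sci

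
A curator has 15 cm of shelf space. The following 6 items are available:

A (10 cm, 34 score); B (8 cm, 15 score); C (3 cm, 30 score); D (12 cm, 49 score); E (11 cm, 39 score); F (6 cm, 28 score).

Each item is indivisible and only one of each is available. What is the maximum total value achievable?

Check high-value combinations within 15 cm:
- C+D: length 3+12=15, value 30+49=79
- C+E: length 3+11=14, value 30+39=69
- A+C: length 10+3=13, value 34+30=64
- C+F: length 3+6=9, value 30+28=58
- D: length 12, value 49
Best: 79 score.

79 score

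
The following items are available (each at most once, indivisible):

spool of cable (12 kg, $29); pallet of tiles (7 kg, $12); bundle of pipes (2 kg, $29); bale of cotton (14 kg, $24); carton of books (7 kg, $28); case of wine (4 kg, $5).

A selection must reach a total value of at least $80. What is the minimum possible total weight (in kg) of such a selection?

21

Subsets with value ≥ 80, sorted by total weight:
- spool of cable+bundle of pipes+carton of books: weight 21, value 86
- bundle of pipes+bale of cotton+carton of books: weight 23, value 81
Minimum weight: 21 kg.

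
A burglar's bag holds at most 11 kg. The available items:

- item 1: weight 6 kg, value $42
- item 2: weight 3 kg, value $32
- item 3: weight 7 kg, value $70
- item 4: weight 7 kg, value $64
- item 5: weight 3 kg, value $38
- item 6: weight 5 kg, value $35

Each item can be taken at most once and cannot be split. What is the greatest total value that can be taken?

$108

This is a 0/1 knapsack; check combinations near the capacity.
- item 3+item 5: weight 7+3=10, value 70+38=108
- item 2+item 5+item 6: weight 3+3+5=11, value 32+38+35=105
- item 2+item 3: weight 3+7=10, value 32+70=102
- item 4+item 5: weight 7+3=10, value 64+38=102
- item 2+item 4: weight 3+7=10, value 32+64=96
Best: $108.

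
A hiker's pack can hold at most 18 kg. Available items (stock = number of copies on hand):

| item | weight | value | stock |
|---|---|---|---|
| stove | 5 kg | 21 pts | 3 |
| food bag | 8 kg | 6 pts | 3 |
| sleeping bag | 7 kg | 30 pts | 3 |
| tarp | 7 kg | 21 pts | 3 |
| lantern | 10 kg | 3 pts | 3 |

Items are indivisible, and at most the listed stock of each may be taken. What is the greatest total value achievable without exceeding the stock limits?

Top feasible selections:
- 2×stove + 1×sleeping bag: weight 17, value 72
- 3×stove: weight 15, value 63
- 2×stove + 1×tarp: weight 17, value 63
- 2×sleeping bag: weight 14, value 60
Best: 72 pts.

72 pts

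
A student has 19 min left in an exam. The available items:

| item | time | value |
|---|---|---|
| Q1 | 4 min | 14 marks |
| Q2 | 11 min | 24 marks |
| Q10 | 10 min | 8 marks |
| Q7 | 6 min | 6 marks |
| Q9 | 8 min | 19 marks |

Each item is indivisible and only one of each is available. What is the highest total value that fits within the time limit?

Check high-value combinations within 19 min:
- Q2+Q9: time 11+8=19, value 24+19=43
- Q1+Q7+Q9: time 4+6+8=18, value 14+6+19=39
- Q1+Q2: time 4+11=15, value 14+24=38
- Q1+Q9: time 4+8=12, value 14+19=33
- Q2+Q7: time 11+6=17, value 24+6=30
Best: 43 marks.

43 marks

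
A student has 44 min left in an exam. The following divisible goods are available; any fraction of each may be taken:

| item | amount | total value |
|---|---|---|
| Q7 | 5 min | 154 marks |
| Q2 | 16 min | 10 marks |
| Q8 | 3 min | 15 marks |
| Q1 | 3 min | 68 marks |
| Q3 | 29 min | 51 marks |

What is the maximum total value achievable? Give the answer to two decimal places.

Take in order of value per unit:
- Q7 (154/5 per unit): all 5 → value 154, running total 154.00
- Q1 (68/3 per unit): all 3 → value 68, running total 222.00
- Q8 (15/3 per unit): all 3 → value 15, running total 237.00
- Q3 (51/29 per unit): all 29 → value 51, running total 288.00
- Q2 (10/16 per unit): 4 of 16 → value 4×10/16 = 2.5000, running total 290.50
Total 290.50.

290.50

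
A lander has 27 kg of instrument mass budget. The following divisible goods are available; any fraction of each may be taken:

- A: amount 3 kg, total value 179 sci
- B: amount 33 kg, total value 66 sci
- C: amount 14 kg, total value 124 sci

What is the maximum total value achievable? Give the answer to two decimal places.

323.00

Take in order of value per unit:
- A (179/3 per unit): all 3 → value 179, running total 179.00
- C (124/14 per unit): all 14 → value 124, running total 303.00
- B (66/33 per unit): 10 of 33 → value 10×66/33 = 20.0000, running total 323.00
Total 323.00.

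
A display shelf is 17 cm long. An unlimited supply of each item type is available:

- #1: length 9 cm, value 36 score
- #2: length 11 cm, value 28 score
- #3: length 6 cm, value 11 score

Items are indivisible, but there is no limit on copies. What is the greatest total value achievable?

47 score

Best value-per-unit is #1 at 36/9; filling with it alone gives 1×36 = 36.
Optimal mix: 1×#1 + 1×#3 → length 15, value 47.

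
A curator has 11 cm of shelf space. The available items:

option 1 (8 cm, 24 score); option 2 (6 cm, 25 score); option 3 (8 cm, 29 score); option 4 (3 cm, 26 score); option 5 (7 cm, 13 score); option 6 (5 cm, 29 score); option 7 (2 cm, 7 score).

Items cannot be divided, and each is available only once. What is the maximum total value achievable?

Check high-value combinations within 11 cm:
- option 4+option 6+option 7: length 3+5+2=10, value 26+29+7=62
- option 2+option 4+option 7: length 6+3+2=11, value 25+26+7=58
- option 4+option 6: length 3+5=8, value 26+29=55
- option 3+option 4: length 8+3=11, value 29+26=55
Best: 62 score.

62 score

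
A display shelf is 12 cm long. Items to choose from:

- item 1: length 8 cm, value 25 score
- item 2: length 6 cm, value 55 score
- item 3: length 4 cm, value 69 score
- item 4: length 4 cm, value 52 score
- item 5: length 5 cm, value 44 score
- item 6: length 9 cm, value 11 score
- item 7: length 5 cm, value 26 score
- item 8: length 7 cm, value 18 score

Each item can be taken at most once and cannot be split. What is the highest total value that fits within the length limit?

Check high-value combinations within 12 cm:
- item 2+item 3: length 6+4=10, value 55+69=124
- item 3+item 4: length 4+4=8, value 69+52=121
- item 3+item 5: length 4+5=9, value 69+44=113
- item 2+item 4: length 6+4=10, value 55+52=107
Best: 124 score.

124 score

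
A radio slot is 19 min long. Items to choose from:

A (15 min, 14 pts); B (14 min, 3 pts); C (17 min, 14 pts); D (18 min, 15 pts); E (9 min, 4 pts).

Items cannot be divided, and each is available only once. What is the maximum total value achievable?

15 pts

This is a 0/1 knapsack; check combinations near the capacity.
- D: duration 18, value 15
- A: duration 15, value 14
- C: duration 17, value 14
- E: duration 9, value 4
Best: 15 pts.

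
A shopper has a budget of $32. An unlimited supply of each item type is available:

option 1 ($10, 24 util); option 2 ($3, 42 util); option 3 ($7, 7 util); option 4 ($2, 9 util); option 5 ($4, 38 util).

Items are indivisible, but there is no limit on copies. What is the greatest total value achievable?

Best value-per-unit is option 2 at 42/3; filling with it alone gives 10×42 = 420.
Optimal mix: 10×option 2 + 1×option 4 → cost 32, value 429.

429 util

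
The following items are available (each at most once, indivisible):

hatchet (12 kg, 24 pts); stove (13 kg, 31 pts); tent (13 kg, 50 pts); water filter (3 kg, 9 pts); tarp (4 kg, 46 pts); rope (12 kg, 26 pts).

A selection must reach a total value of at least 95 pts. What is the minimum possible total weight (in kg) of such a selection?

Subsets with value ≥ 95, sorted by total weight:
- tent+tarp: weight 17, value 96
- tent+water filter+tarp: weight 20, value 105
- hatchet+tarp+rope: weight 28, value 96
Minimum weight: 17 kg.

17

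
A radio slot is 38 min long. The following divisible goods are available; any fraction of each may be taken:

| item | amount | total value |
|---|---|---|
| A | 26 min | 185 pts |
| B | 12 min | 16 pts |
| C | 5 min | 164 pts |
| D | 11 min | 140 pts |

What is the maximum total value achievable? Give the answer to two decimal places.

460.54

Take in order of value per unit:
- C (164/5 per unit): all 5 → value 164, running total 164.00
- D (140/11 per unit): all 11 → value 140, running total 304.00
- A (185/26 per unit): 22 of 26 → value 22×185/26 = 156.5385, running total 460.54
Total 460.54.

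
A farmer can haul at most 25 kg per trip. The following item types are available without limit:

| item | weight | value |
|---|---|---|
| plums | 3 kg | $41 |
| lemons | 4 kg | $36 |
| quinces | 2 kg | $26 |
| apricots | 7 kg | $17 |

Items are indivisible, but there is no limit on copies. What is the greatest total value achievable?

Best value-per-unit is plums at 41/3; filling with it alone gives 8×41 = 328.
Optimal mix: 7×plums + 2×quinces → weight 25, value 339.

$339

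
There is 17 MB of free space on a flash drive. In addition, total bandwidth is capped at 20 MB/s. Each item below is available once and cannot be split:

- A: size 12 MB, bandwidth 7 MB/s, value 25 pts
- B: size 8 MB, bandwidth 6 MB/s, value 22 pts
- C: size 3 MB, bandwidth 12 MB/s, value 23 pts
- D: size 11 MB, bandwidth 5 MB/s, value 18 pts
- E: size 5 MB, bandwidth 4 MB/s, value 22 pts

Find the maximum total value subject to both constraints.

48 pts

Feasible sets respecting both limits:
- A+C: size 15, bandwidth 19, value 48
- A+E: size 17, bandwidth 11, value 47
- B+C: size 11, bandwidth 18, value 45
Best: 48 pts.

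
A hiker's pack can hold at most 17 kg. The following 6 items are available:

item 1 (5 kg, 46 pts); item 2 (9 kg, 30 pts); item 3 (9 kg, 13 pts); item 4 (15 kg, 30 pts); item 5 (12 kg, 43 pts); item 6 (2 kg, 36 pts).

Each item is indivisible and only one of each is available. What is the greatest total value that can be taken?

112 pts

Check high-value combinations within 17 kg:
- item 1+item 2+item 6: weight 5+9+2=16, value 46+30+36=112
- item 1+item 3+item 6: weight 5+9+2=16, value 46+13+36=95
- item 1+item 5: weight 5+12=17, value 46+43=89
- item 1+item 6: weight 5+2=7, value 46+36=82
Best: 112 pts.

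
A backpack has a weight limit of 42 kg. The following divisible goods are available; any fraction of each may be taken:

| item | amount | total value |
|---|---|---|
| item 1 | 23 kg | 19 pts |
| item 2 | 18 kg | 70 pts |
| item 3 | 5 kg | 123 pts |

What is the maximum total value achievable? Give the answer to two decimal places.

208.70

Take in order of value per unit:
- item 3 (123/5 per unit): all 5 → value 123, running total 123.00
- item 2 (70/18 per unit): all 18 → value 70, running total 193.00
- item 1 (19/23 per unit): 19 of 23 → value 19×19/23 = 15.6957, running total 208.70
Total 208.70.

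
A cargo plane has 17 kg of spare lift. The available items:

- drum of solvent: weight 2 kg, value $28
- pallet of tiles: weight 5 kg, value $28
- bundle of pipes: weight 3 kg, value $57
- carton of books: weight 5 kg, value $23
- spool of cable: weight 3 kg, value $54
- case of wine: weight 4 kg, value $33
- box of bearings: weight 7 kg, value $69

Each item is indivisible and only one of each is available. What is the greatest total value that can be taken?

$213

Check high-value combinations within 17 kg:
- bundle of pipes+spool of cable+case of wine+box of bearings: weight 3+3+4+7=17, value 57+54+33+69=213
- drum of solvent+bundle of pipes+spool of cable+box of bearings: weight 2+3+3+7=15, value 28+57+54+69=208
- drum of solvent+pallet of tiles+bundle of pipes+spool of cable+case of wine: weight 2+5+3+3+4=17, value 28+28+57+54+33=200
- drum of solvent+bundle of pipes+carton of books+spool of cable+case of wine: weight 2+3+5+3+4=17, value 28+57+23+54+33=195
Best: $213.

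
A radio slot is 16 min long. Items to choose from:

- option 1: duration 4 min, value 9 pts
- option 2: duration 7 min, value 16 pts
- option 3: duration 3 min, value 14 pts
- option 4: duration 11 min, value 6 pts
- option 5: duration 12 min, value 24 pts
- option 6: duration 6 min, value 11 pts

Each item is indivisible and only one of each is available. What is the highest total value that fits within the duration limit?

41 pts

Check high-value combinations within 16 min:
- option 2+option 3+option 6: duration 7+3+6=16, value 16+14+11=41
- option 1+option 2+option 3: duration 4+7+3=14, value 9+16+14=39
- option 3+option 5: duration 3+12=15, value 14+24=38
Best: 41 pts.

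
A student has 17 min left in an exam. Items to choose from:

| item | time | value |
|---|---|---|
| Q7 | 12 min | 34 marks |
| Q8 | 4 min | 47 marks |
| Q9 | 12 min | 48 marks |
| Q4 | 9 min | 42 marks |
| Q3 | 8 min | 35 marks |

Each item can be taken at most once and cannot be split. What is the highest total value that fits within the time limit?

95 marks

Check high-value combinations within 17 min:
- Q8+Q9: time 4+12=16, value 47+48=95
- Q8+Q4: time 4+9=13, value 47+42=89
- Q8+Q3: time 4+8=12, value 47+35=82
Best: 95 marks.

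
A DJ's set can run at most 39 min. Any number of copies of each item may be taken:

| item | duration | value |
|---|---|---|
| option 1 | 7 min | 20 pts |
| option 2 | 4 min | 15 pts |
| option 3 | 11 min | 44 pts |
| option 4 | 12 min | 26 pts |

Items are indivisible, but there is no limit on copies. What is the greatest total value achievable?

Best value-per-unit is option 3 at 44/11; filling with it alone gives 3×44 = 132.
Optimal mix: 7×option 2 + 1×option 3 → duration 39, value 149.

149 pts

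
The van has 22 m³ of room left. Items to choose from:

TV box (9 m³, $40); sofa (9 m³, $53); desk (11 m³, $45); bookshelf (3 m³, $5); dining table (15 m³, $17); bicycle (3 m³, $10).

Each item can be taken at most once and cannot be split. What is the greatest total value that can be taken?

Check high-value combinations within 22 m³:
- TV box+sofa+bicycle: volume 9+9+3=21, value 40+53+10=103
- sofa+desk: volume 9+11=20, value 53+45=98
- TV box+sofa+bookshelf: volume 9+9+3=21, value 40+53+5=98
- TV box+sofa: volume 9+9=18, value 40+53=93
Best: $103.

$103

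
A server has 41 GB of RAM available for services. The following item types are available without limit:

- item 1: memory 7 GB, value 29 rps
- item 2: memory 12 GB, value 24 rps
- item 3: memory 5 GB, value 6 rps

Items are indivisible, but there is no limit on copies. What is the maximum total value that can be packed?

Best value-per-unit is item 1 at 29/7; filling with it alone gives 5×29 = 145.
Optimal mix: 5×item 1 + 1×item 3 → memory 40, value 151.

151 rps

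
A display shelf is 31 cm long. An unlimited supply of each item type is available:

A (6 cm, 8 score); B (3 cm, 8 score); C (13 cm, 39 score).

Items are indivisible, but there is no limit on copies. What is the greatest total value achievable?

87 score

Best value-per-unit is C at 39/13; filling with it alone gives 2×39 = 78.
Optimal mix: 6×B + 1×C → length 31, value 87.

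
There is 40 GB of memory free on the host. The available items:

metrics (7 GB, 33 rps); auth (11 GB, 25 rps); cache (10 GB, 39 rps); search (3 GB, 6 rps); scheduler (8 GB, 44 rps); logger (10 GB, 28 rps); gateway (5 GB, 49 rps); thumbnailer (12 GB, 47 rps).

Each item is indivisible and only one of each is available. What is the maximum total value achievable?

193 rps

Check high-value combinations within 40 GB:
- metrics+cache+scheduler+logger+gateway: memory 7+10+8+10+5=40, value 33+39+44+28+49=193
- cache+search+scheduler+gateway+thumbnailer: memory 10+3+8+5+12=38, value 39+6+44+49+47=185
- cache+scheduler+gateway+thumbnailer: memory 10+8+5+12=35, value 39+44+49+47=179
Best: 193 rps.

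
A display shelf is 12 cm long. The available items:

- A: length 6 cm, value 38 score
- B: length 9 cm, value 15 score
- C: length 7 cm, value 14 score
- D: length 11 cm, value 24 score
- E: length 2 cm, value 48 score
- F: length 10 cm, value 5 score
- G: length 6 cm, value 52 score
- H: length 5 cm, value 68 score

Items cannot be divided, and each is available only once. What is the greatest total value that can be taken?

120 score

Check high-value combinations within 12 cm:
- G+H: length 6+5=11, value 52+68=120
- E+H: length 2+5=7, value 48+68=116
- A+H: length 6+5=11, value 38+68=106
- E+G: length 2+6=8, value 48+52=100
Best: 120 score.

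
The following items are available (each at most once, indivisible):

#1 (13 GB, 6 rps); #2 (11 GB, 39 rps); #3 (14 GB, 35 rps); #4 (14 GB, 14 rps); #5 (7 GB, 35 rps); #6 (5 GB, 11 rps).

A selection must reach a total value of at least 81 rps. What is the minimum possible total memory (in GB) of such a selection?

Subsets with value ≥ 81, sorted by total memory:
- #2+#5+#6: memory 23, value 85
- #3+#5+#6: memory 26, value 81
Minimum memory: 23 GB.

23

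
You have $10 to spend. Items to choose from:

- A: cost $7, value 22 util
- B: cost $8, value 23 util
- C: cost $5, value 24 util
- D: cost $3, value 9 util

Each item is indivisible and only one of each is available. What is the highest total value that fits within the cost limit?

Check high-value combinations within $10:
- C+D: cost 5+3=8, value 24+9=33
- A+D: cost 7+3=10, value 22+9=31
- C: cost 5, value 24
- B: cost 8, value 23
- A: cost 7, value 22
Best: 33 util.

33 util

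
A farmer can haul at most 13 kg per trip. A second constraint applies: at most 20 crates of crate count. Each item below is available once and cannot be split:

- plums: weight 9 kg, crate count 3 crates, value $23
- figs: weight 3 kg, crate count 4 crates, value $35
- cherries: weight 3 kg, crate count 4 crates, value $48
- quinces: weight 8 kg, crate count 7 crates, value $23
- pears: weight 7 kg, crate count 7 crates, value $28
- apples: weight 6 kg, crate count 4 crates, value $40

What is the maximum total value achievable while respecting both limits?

Feasible sets respecting both limits:
- figs+cherries+apples: weight 12, crate count 12, value 123
- figs+cherries+pears: weight 13, crate count 15, value 111
- cherries+apples: weight 9, crate count 8, value 88
Best: $123.

$123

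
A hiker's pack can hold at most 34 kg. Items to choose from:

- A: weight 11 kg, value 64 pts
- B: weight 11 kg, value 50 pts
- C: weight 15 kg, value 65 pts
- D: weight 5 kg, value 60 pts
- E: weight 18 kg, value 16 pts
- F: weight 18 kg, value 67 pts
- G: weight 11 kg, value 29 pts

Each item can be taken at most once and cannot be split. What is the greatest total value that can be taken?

191 pts

Check high-value combinations within 34 kg:
- A+D+F: weight 11+5+18=34, value 64+60+67=191
- A+C+D: weight 11+15+5=31, value 64+65+60=189
- B+D+F: weight 11+5+18=34, value 50+60+67=177
Best: 191 pts.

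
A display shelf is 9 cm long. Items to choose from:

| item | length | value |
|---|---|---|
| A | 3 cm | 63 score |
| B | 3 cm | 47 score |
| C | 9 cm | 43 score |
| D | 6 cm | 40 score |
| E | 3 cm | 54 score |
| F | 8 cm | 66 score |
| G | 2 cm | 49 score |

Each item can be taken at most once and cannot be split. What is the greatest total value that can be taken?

Check high-value combinations within 9 cm:
- A+E+G: length 3+3+2=8, value 63+54+49=166
- A+B+E: length 3+3+3=9, value 63+47+54=164
- A+B+G: length 3+3+2=8, value 63+47+49=159
- B+E+G: length 3+3+2=8, value 47+54+49=150
Best: 166 score.

166 score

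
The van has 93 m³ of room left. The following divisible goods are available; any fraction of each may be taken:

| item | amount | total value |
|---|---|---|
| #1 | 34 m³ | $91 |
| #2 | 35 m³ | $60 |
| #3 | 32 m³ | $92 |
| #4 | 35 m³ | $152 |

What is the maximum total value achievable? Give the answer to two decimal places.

313.59

Take in order of value per unit:
- #4 (152/35 per unit): all 35 → value 152, running total 152.00
- #3 (92/32 per unit): all 32 → value 92, running total 244.00
- #1 (91/34 per unit): 26 of 34 → value 26×91/34 = 69.5882, running total 313.59
Total 313.59.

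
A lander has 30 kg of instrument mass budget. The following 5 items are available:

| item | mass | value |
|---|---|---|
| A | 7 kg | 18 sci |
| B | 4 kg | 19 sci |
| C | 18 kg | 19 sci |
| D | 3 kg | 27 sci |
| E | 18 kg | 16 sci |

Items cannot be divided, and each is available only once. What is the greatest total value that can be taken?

Check high-value combinations within 30 kg:
- B+C+D: mass 4+18+3=25, value 19+19+27=65
- A+B+D: mass 7+4+3=14, value 18+19+27=64
- A+C+D: mass 7+18+3=28, value 18+19+27=64
Best: 65 sci.

65 sci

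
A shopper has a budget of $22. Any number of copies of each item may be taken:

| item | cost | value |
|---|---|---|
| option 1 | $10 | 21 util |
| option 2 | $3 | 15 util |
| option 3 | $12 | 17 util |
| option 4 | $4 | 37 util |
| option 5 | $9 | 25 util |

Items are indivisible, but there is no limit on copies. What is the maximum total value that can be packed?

Best value-per-unit is option 4 at 37/4, and filling with it alone uses cost 5×4=20. No mix of the others beats 5×37 = 185.

185 util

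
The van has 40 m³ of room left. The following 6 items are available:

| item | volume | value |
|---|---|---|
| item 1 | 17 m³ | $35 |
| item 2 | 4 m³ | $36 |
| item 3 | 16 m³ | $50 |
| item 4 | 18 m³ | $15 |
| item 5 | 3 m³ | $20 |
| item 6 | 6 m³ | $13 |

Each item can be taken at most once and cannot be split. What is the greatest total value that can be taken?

This is a 0/1 knapsack; check combinations near the capacity.
- item 1+item 2+item 3+item 5: volume 17+4+16+3=40, value 35+36+50+20=141
- item 1+item 2+item 3: volume 17+4+16=37, value 35+36+50=121
- item 2+item 3+item 5+item 6: volume 4+16+3+6=29, value 36+50+20+13=119
- item 2+item 3+item 5: volume 4+16+3=23, value 36+50+20=106
Best: $141.

$141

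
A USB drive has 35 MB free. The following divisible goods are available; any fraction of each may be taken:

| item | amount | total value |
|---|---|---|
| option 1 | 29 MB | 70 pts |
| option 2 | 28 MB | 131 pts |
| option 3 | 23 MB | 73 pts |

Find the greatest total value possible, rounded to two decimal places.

Take in order of value per unit:
- option 2 (131/28 per unit): all 28 → value 131, running total 131.00
- option 3 (73/23 per unit): 7 of 23 → value 7×73/23 = 22.2174, running total 153.22
Total 153.22.

153.22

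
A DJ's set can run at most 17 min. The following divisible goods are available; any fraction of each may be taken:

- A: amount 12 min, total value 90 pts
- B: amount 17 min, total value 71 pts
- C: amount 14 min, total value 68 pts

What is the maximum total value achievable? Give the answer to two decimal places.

114.29

Take in order of value per unit:
- A (90/12 per unit): all 12 → value 90, running total 90.00
- C (68/14 per unit): 5 of 14 → value 5×68/14 = 24.2857, running total 114.29
Total 114.29.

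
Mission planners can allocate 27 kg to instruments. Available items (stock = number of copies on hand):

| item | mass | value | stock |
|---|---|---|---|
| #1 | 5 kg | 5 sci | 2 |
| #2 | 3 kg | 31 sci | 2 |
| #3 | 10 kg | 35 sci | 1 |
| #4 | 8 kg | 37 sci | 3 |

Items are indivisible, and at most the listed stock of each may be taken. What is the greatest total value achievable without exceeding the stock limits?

Best selections within mass 27 and stock limits:
- 1×#2 + 3×#4: mass 27, value 142
- 1×#1 + 2×#2 + 2×#4: mass 27, value 141
Best: 142 sci.

142 sci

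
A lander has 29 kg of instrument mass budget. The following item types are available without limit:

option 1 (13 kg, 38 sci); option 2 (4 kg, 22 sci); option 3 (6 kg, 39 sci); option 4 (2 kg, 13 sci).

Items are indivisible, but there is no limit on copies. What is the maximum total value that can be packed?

182 sci

Best value-per-unit is option 3 at 39/6; filling with it alone gives 4×39 = 156.
Optimal mix: 4×option 3 + 2×option 4 → mass 28, value 182.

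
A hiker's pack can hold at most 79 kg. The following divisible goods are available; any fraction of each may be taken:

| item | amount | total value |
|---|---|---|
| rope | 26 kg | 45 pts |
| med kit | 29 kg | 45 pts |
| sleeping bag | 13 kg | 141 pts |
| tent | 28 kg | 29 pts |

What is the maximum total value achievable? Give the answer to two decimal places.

242.39

Take in order of value per unit:
- sleeping bag (141/13 per unit): all 13 → value 141, running total 141.00
- rope (45/26 per unit): all 26 → value 45, running total 186.00
- med kit (45/29 per unit): all 29 → value 45, running total 231.00
- tent (29/28 per unit): 11 of 28 → value 11×29/28 = 11.3929, running total 242.39
Total 242.39.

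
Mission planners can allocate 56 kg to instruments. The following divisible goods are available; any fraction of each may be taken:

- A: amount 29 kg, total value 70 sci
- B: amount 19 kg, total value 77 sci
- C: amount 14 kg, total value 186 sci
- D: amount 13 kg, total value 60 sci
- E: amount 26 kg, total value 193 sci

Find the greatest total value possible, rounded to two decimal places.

Take in order of value per unit:
- C (186/14 per unit): all 14 → value 186, running total 186.00
- E (193/26 per unit): all 26 → value 193, running total 379.00
- D (60/13 per unit): all 13 → value 60, running total 439.00
- B (77/19 per unit): 3 of 19 → value 3×77/19 = 12.1579, running total 451.16
Total 451.16.

451.16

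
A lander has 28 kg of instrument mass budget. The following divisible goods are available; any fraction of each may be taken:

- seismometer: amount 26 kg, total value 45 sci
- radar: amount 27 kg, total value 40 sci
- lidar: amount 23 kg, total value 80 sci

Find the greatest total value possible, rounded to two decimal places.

88.65

Take in order of value per unit:
- lidar (80/23 per unit): all 23 → value 80, running total 80.00
- seismometer (45/26 per unit): 5 of 26 → value 5×45/26 = 8.6538, running total 88.65
Total 88.65.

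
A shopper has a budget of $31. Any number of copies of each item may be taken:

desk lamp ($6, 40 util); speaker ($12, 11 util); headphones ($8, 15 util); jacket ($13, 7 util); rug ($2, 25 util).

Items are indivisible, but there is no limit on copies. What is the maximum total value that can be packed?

Best value-per-unit is rug at 25/2, and filling with it alone uses cost 15×2=30. No mix of the others beats 15×25 = 375.

375 util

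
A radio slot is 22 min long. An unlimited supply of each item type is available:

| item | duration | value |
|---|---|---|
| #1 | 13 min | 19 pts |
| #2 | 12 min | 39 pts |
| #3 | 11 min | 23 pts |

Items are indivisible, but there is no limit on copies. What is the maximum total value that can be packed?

Best value-per-unit is #2 at 39/12; filling with it alone gives 1×39 = 39.
Optimal mix: 2×#3 → duration 22, value 46.

46 pts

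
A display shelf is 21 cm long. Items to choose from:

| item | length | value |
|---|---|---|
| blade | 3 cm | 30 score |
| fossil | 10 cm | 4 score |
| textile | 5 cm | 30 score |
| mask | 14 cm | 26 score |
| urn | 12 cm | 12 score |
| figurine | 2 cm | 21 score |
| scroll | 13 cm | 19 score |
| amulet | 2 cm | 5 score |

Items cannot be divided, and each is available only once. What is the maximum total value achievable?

86 score

This is a 0/1 knapsack; check combinations near the capacity.
- blade+textile+figurine+amulet: length 3+5+2+2=12, value 30+30+21+5=86
- blade+fossil+textile+figurine: length 3+10+5+2=20, value 30+4+30+21=85
- blade+mask+figurine+amulet: length 3+14+2+2=21, value 30+26+21+5=82
- blade+textile+figurine: length 3+5+2=10, value 30+30+21=81
- blade+textile+scroll: length 3+5+13=21, value 30+30+19=79
Best: 86 score.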